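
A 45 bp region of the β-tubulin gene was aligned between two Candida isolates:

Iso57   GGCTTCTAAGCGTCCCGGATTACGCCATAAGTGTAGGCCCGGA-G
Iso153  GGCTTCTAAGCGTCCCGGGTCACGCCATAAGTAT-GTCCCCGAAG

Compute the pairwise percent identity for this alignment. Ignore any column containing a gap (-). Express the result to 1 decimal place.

Excluding the 2 gap columns leaves 43 comparable sites.
The sequences differ at positions 19 (A/G), 21 (T/C), 33 (G/A), 37 (G/T), 41 (G/C).
38 of the 43 comparable sites match, so the percent identity is 38/43 × 100 = 88.4%.

88.4%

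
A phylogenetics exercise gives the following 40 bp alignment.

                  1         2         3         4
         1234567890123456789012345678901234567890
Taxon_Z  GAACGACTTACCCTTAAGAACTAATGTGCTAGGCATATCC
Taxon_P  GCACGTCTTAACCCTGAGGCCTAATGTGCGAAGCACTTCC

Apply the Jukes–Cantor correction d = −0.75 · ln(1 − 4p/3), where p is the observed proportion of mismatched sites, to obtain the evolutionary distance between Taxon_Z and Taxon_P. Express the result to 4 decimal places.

0.3426

Differing sites — 2:A/C; 6:A/T; 11:C/A; 14:T/C; 16:A/G; 19:A/G; 20:A/C; 30:T/G; 32:G/A; 36:T/C; 37:A/T.
p = 11/40 = 0.275000.
d = −0.75 · ln(1 − (4/3)·0.275000) = −0.75 · ln(0.633333) = −0.75 · (-0.456759) = 0.3426.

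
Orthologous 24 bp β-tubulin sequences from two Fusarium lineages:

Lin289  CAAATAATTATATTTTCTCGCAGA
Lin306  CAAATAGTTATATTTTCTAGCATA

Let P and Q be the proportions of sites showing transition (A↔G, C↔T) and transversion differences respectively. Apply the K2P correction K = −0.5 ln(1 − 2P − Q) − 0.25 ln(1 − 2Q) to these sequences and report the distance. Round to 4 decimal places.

Differing sites — 7:A/G (Ti); 19:C/A (Tv); 23:G/T (Tv).
Of the 3 differences, 1 transition and 2 transversions over 24 sites: P = 1/24 = 0.041667, Q = 2/24 = 0.083333.
d = −0.5·ln(0.833333) − 0.25·ln(0.833334) = −0.5·(-0.182322) − 0.25·(-0.182321) = 0.1367.

0.1367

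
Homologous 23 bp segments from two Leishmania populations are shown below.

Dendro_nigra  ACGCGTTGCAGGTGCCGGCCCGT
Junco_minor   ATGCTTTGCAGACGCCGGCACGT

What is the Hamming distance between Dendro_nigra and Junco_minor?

5

Differing sites — 2:C/T; 5:G/T; 12:G/A; 13:T/C; 20:C/A.
That gives 5 mismatches out of 23 aligned sites, so the Hamming distance is 5.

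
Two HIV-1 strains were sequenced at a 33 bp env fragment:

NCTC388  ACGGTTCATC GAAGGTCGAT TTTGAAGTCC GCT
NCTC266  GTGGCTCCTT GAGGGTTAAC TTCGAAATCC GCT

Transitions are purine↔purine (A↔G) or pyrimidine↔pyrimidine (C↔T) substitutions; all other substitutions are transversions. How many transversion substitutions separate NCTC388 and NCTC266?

1

The sequences differ at positions 1 (A/G, transition), 2 (C/T, transition), 5 (T/C, transition), 8 (A/C, transversion), 10 (C/T, transition), 13 (A/G, transition), 17 (C/T, transition), 18 (G/A, transition), 20 (T/C, transition), 23 (T/C, transition), 27 (G/A, transition).
Of the 11 differences, 10 transitions and 1 transversion, so the answer is 1.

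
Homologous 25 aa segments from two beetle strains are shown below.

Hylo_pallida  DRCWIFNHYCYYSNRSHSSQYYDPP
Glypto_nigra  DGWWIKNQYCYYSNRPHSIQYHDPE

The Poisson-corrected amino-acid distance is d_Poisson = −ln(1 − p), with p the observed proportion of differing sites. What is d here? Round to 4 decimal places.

The sequences differ at positions 2 (R/G), 3 (C/W), 6 (F/K), 8 (H/Q), 16 (S/P), 19 (S/I), 22 (Y/H), 25 (P/E).
p = 8/25 = 0.320000.
d = −ln(1 − 0.320000) = −ln(0.680000) = 0.3857.

0.3857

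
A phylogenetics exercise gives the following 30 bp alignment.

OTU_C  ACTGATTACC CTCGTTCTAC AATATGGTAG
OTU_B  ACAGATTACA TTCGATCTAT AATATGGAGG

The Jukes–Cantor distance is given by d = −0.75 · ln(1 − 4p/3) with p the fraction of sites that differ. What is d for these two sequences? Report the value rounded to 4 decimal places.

0.2795

The sequences differ at positions 3 (T/A), 10 (C/A), 11 (C/T), 15 (T/A), 20 (C/T), 28 (T/A), 29 (A/G).
p = 7/30 = 0.233333.
d = −0.75 · ln(1 − (4/3)·0.233333) = −0.75 · ln(0.688889) = −0.75 · (-0.372675) = 0.2795.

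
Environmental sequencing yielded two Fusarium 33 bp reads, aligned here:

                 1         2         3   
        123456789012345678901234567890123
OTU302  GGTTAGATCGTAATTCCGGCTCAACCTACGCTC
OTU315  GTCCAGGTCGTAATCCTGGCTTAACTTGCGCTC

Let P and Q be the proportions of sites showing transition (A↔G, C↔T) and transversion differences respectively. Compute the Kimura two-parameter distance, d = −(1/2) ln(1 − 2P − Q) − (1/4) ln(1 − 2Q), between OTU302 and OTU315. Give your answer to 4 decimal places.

0.3776

Differing sites — 2:G/T (Tv); 3:T/C (Ti); 4:T/C (Ti); 7:A/G (Ti); 15:T/C (Ti); 17:C/T (Ti); 22:C/T (Ti); 26:C/T (Ti); 28:A/G (Ti).
Of the 9 differences, 8 transitions and 1 transversion over 33 sites: P = 8/33 = 0.242424, Q = 1/33 = 0.030303.
d = −0.5·ln(0.484849) − 0.25·ln(0.939394) = −0.5·(-0.723918) − 0.25·(-0.062520) = 0.3776.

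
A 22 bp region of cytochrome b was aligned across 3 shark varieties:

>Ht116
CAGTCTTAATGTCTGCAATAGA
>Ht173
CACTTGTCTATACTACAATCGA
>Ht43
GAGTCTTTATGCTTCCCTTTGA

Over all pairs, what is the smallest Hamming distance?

Pairwise Hamming distances:
  Ht116 vs Ht173: 10
  Ht116 vs Ht43: 8
  Ht173 vs Ht43: 14
The smallest is 8, between Ht116 and Ht43.

8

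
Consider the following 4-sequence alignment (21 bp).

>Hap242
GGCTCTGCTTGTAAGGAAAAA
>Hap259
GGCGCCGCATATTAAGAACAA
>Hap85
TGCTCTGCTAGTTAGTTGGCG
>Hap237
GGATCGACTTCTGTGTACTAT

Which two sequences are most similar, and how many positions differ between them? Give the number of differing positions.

7

Pairwise Hamming distances:
  Hap242 vs Hap259: 7
  Hap242 vs Hap85: 9
  Hap242 vs Hap237: 10
  Hap259 vs Hap85: 13
  Hap259 vs Hap237: 13
  Hap85 vs Hap237: 13
The smallest is 7, between Hap242 and Hap259.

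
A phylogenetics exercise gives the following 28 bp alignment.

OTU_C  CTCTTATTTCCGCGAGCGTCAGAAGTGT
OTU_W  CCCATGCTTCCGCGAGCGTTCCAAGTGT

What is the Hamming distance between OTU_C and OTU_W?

The sequences differ at positions 2 (T/C), 4 (T/A), 6 (A/G), 7 (T/C), 20 (C/T), 21 (A/C), 22 (G/C).
That gives 7 mismatches out of 28 aligned sites, so the Hamming distance is 7.

7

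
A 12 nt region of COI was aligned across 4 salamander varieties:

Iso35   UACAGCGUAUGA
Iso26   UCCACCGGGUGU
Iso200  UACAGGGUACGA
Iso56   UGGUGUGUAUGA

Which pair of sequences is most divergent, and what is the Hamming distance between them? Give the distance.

Pairwise Hamming distances:
  Iso35 vs Iso26: 5
  Iso35 vs Iso200: 2
  Iso35 vs Iso56: 4
  Iso26 vs Iso200: 7
  Iso26 vs Iso56: 8
  Iso200 vs Iso56: 5
The largest is 8, between Iso26 and Iso56.

8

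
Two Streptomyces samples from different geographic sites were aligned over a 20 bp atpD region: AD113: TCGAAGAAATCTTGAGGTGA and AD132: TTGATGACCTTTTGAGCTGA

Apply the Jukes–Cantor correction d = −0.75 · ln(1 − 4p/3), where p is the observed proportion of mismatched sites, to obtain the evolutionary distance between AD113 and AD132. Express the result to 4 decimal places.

0.3831

Differing sites — 2:C/T; 5:A/T; 8:A/C; 9:A/C; 11:C/T; 17:G/C.
p = 6/20 = 0.300000.
d = −0.75 · ln(1 − (4/3)·0.300000) = −0.75 · ln(0.600000) = −0.75 · (-0.510826) = 0.3831.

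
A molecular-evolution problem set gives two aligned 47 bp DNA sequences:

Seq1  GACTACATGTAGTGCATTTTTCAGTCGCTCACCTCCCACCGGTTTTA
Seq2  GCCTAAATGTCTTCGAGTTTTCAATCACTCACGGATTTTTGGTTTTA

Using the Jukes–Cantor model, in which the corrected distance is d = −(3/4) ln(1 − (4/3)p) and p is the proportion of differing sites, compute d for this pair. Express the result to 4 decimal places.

The sequences differ at positions 2 (A/C), 6 (C/A), 11 (A/C), 12 (G/T), 14 (G/C), 15 (C/G), 17 (T/G), 24 (G/A), 27 (G/A), 33 (C/G), 34 (T/G), 35 (C/A), 36 (C/T), 37 (C/T), 38 (A/T), 39 (C/T), 40 (C/T).
p = 17/47 = 0.361702.
d = −0.75 · ln(1 − (4/3)·0.361702) = −0.75 · ln(0.517731) = −0.75 · (-0.658299) = 0.4937.

0.4937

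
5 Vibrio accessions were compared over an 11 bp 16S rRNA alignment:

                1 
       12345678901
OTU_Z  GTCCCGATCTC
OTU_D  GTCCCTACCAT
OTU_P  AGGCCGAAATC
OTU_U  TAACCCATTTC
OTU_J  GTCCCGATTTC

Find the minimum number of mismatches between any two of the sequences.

1

Pairwise Hamming distances:
  OTU_Z vs OTU_D: 4
  OTU_Z vs OTU_P: 5
  OTU_Z vs OTU_U: 5
  OTU_Z vs OTU_J: 1
  OTU_D vs OTU_P: 8
  OTU_D vs OTU_U: 8
  OTU_D vs OTU_J: 5
  OTU_P vs OTU_U: 6
  OTU_P vs OTU_J: 5
  OTU_U vs OTU_J: 4
The smallest is 1, between OTU_Z and OTU_J.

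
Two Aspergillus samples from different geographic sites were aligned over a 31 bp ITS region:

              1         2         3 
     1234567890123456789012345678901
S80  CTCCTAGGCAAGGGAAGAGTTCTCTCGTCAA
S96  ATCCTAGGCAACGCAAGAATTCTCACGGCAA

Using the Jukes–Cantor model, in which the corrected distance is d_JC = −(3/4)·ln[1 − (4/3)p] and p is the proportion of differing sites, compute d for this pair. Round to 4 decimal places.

Mismatches occur at site 1 (C→A), site 12 (G→C), site 14 (G→C), site 19 (G→A), site 25 (T→A), site 28 (T→G).
p = 6/31 = 0.193548.
d = −0.75 · ln(1 − (4/3)·0.193548) = −0.75 · ln(0.741936) = −0.75 · (-0.298492) = 0.2239.

0.2239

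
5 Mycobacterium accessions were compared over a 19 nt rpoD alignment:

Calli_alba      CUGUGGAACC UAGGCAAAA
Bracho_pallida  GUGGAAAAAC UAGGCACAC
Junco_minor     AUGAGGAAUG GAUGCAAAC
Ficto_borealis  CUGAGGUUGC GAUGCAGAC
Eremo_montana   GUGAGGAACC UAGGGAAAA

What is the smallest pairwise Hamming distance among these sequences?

Pairwise Hamming distances:
  Calli_alba vs Bracho_pallida: 7
  Calli_alba vs Junco_minor: 7
  Calli_alba vs Ficto_borealis: 8
  Calli_alba vs Eremo_montana: 3
  Bracho_pallida vs Junco_minor: 9
  Bracho_pallida vs Ficto_borealis: 10
  Bracho_pallida vs Eremo_montana: 7
  Junco_minor vs Ficto_borealis: 6
  Junco_minor vs Eremo_montana: 7
  Ficto_borealis vs Eremo_montana: 9
The smallest is 3, between Calli_alba and Eremo_montana.

3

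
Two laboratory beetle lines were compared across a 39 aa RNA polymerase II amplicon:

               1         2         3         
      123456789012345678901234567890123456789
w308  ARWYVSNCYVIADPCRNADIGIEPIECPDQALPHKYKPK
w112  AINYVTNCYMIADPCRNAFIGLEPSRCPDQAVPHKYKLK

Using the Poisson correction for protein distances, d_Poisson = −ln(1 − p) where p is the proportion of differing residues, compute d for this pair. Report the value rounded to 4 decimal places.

0.2963

Mismatches occur at site 2 (R/I), site 3 (W/N), site 6 (S/T), site 10 (V/M), site 19 (D/F), site 22 (I/L), site 25 (I/S), site 26 (E/R), site 32 (L/V), site 38 (P/L).
p = 10/39 = 0.256410.
d = −ln(1 − 0.256410) = −ln(0.743590) = 0.2963.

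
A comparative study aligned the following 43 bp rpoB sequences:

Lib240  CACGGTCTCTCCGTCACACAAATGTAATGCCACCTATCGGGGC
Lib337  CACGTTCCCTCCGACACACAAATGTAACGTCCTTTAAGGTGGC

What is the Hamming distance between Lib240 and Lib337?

11

The sequences differ at positions 5 (G/T), 8 (T/C), 14 (T/A), 28 (T/C), 30 (C/T), 32 (A/C), 33 (C/T), 34 (C/T), 37 (T/A), 38 (C/G), 40 (G/T).
That gives 11 mismatches out of 43 aligned sites, so the Hamming distance is 11.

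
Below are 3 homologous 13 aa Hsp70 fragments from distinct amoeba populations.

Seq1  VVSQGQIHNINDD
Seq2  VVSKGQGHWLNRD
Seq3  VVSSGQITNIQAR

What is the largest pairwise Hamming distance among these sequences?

8

Pairwise Hamming distances:
  Seq1 vs Seq2: 5
  Seq1 vs Seq3: 5
  Seq2 vs Seq3: 8
The largest is 8, between Seq2 and Seq3.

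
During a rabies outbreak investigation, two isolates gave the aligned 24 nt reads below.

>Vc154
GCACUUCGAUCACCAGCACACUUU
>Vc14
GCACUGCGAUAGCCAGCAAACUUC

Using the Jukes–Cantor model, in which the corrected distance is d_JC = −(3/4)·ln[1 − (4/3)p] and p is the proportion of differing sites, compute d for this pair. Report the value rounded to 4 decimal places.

0.2441

Mismatches occur at site 6 (U→G), site 11 (C→A), site 12 (A→G), site 19 (C→A), site 24 (U→C).
p = 5/24 = 0.208333.
d = −0.75 · ln(1 − (4/3)·0.208333) = −0.75 · ln(0.722223) = −0.75 · (-0.325421) = 0.2441.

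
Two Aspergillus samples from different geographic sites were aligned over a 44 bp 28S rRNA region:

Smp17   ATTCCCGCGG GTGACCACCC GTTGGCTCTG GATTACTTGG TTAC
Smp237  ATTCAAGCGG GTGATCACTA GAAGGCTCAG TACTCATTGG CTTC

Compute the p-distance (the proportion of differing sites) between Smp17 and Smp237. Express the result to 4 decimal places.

Mismatches occur at site 5 (C/A), site 6 (C/A), site 15 (C/T), site 19 (C/T), site 20 (C/A), site 22 (T/A), site 23 (T/A), site 29 (T/A), site 31 (G/T), site 33 (T/C), site 35 (A/C), site 36 (C/A), site 41 (T/C), site 43 (A/T).
There are 14 differences over 44 sites, so p = 14/44 = 0.3182.

0.3182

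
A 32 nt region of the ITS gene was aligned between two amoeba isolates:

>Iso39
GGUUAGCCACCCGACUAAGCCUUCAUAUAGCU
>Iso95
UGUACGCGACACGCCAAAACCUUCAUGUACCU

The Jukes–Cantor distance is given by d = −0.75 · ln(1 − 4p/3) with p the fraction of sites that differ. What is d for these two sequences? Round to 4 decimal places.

0.4042

Mismatches occur at site 1 (G/U), site 4 (U/A), site 5 (A/C), site 8 (C/G), site 11 (C/A), site 14 (A/C), site 16 (U/A), site 19 (G/A), site 27 (A/G), site 30 (G/C).
p = 10/32 = 0.312500.
d = −0.75 · ln(1 − (4/3)·0.312500) = −0.75 · ln(0.583333) = −0.75 · (-0.538997) = 0.4042.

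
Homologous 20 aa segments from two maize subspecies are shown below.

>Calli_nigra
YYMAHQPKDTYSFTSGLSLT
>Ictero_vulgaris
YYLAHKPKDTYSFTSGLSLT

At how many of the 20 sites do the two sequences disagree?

Differing sites — 3:M/L; 6:Q/K.
That gives 2 mismatches out of 20 aligned sites, so the Hamming distance is 2.

2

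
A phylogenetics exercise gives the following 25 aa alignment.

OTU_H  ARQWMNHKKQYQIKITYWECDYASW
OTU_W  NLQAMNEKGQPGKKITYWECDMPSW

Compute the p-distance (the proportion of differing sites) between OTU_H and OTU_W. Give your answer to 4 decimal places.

0.4000

The sequences differ at positions 1 (A/N), 2 (R/L), 4 (W/A), 7 (H/E), 9 (K/G), 11 (Y/P), 12 (Q/G), 13 (I/K), 22 (Y/M), 23 (A/P).
There are 10 differences over 25 sites, so p = 10/25 = 0.4000.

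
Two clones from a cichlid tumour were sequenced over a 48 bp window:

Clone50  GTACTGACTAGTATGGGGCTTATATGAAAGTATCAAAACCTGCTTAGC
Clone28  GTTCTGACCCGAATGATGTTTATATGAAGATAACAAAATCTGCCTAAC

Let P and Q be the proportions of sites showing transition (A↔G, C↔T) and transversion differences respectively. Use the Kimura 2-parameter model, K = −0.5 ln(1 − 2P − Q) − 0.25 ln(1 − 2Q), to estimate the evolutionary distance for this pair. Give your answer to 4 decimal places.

0.3461

Differing sites — 3:A/T (Tv); 9:T/C (Ti); 10:A/C (Tv); 12:T/A (Tv); 16:G/A (Ti); 17:G/T (Tv); 19:C/T (Ti); 29:A/G (Ti); 30:G/A (Ti); 33:T/A (Tv); 39:C/T (Ti); 44:T/C (Ti); 47:G/A (Ti).
Of the 13 differences, 8 transitions and 5 transversions over 48 sites: P = 8/48 = 0.166667, Q = 5/48 = 0.104167.
d = −0.5·ln(0.562499) − 0.25·ln(0.791666) = −0.5·(-0.575366) − 0.25·(-0.233616) = 0.3461.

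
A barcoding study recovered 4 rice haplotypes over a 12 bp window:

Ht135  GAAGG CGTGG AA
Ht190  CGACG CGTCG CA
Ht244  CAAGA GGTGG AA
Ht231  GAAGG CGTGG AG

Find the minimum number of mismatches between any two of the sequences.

1

Pairwise Hamming distances:
  Ht135 vs Ht190: 5
  Ht135 vs Ht244: 3
  Ht135 vs Ht231: 1
  Ht190 vs Ht244: 6
  Ht190 vs Ht231: 6
  Ht244 vs Ht231: 4
The smallest is 1, between Ht135 and Ht231.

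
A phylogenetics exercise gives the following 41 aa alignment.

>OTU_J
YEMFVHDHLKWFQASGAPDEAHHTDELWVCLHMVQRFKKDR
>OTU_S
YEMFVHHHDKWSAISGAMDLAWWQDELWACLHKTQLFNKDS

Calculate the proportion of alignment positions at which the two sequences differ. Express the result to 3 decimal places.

0.390

Mismatches occur at site 7 (D↔H), site 9 (L↔D), site 12 (F↔S), site 13 (Q↔A), site 14 (A↔I), site 18 (P↔M), site 20 (E↔L), site 22 (H↔W), site 23 (H↔W), site 24 (T↔Q), site 29 (V↔A), site 33 (M↔K), site 34 (V↔T), site 36 (R↔L), site 38 (K↔N), site 41 (R↔S).
There are 16 differences over 41 sites, so p = 16/41 = 0.390.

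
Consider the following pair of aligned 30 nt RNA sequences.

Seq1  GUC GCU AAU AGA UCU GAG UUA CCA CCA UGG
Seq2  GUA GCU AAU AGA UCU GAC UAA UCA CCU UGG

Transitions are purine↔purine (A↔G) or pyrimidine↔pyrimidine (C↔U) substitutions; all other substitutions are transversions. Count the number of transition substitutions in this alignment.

The sequences differ at positions 3 (C/A, transversion), 18 (G/C, transversion), 20 (U/A, transversion), 22 (C/U, transition), 27 (A/U, transversion).
Of the 5 differences, 1 transition and 4 transversions, so the answer is 1.

1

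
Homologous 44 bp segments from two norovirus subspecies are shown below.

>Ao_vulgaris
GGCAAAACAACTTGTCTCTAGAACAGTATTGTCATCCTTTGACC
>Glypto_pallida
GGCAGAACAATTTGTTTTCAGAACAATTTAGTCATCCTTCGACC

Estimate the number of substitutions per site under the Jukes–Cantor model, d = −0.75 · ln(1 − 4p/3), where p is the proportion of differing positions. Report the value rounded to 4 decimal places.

0.2388

Mismatches occur at site 5 (A→G), site 11 (C→T), site 16 (C→T), site 18 (C→T), site 19 (T→C), site 26 (G→A), site 28 (A→T), site 30 (T→A), site 40 (T→C).
p = 9/44 = 0.204545.
d = −0.75 · ln(1 − (4/3)·0.204545) = −0.75 · ln(0.727273) = −0.75 · (-0.318453) = 0.2388.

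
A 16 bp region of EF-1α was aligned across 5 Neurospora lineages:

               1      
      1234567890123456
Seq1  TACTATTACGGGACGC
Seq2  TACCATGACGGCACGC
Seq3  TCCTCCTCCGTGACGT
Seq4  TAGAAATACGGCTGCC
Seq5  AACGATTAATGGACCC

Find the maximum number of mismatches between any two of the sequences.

Pairwise Hamming distances:
  Seq1 vs Seq2: 3
  Seq1 vs Seq3: 6
  Seq1 vs Seq4: 7
  Seq1 vs Seq5: 5
  Seq2 vs Seq3: 9
  Seq2 vs Seq4: 7
  Seq2 vs Seq5: 7
  Seq3 vs Seq4: 12
  Seq3 vs Seq5: 11
  Seq4 vs Seq5: 9
The largest is 12, between Seq3 and Seq4.

12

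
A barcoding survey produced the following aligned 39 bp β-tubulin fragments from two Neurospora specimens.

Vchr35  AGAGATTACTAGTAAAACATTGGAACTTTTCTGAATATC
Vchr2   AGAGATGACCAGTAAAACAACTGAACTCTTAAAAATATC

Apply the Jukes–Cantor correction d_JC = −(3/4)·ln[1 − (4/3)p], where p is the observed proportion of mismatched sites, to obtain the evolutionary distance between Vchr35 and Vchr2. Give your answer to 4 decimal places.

0.2758

The sequences differ at positions 7 (T/G), 10 (T/C), 20 (T/A), 21 (T/C), 22 (G/T), 28 (T/C), 31 (C/A), 32 (T/A), 33 (G/A).
p = 9/39 = 0.230769.
d = −0.75 · ln(1 − (4/3)·0.230769) = −0.75 · ln(0.692308) = −0.75 · (-0.367724) = 0.2758.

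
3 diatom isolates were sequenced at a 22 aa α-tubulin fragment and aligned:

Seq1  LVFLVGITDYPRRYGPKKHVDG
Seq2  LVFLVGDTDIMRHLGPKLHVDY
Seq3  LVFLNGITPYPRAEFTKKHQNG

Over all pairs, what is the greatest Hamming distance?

13

Pairwise Hamming distances:
  Seq1 vs Seq2: 7
  Seq1 vs Seq3: 8
  Seq2 vs Seq3: 13
The largest is 13, between Seq2 and Seq3.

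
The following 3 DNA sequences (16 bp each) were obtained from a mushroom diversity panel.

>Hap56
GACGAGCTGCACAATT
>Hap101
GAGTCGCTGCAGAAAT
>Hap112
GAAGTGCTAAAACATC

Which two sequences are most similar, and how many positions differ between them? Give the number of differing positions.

5

Pairwise Hamming distances:
  Hap56 vs Hap101: 5
  Hap56 vs Hap112: 7
  Hap101 vs Hap112: 9
The smallest is 5, between Hap56 and Hap101.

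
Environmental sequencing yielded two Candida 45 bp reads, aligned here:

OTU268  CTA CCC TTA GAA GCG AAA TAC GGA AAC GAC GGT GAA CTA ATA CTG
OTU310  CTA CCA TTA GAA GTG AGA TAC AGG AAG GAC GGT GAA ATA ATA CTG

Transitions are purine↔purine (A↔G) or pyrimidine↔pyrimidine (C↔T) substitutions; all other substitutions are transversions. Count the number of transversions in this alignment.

3

The sequences differ at positions 6 (C/A, transversion), 14 (C/T, transition), 17 (A/G, transition), 22 (G/A, transition), 24 (A/G, transition), 27 (C/G, transversion), 37 (C/A, transversion).
Of the 7 differences, 4 transitions and 3 transversions, so the answer is 3.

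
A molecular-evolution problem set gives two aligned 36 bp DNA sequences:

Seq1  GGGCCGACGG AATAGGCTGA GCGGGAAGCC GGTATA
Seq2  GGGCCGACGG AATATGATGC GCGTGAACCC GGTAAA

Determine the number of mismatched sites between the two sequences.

6

Differing sites — 15:G/T; 17:C/A; 20:A/C; 24:G/T; 28:G/C; 35:T/A.
That gives 6 mismatches out of 36 aligned sites, so the Hamming distance is 6.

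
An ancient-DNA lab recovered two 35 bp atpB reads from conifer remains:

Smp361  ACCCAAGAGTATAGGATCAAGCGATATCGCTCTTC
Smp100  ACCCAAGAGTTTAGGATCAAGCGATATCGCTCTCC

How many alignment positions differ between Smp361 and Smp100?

2

Mismatches occur at site 11 (A/T), site 34 (T/C).
That gives 2 mismatches out of 35 aligned sites, so the Hamming distance is 2.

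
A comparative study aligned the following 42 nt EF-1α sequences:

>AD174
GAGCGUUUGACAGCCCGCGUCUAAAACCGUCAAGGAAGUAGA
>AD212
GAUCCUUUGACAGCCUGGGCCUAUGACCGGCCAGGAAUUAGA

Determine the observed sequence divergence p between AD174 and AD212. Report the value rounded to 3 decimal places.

0.238

The sequences differ at positions 3 (G/U), 5 (G/C), 16 (C/U), 18 (C/G), 20 (U/C), 24 (A/U), 25 (A/G), 30 (U/G), 32 (A/C), 38 (G/U).
There are 10 differences over 42 sites, so p = 10/42 = 0.238.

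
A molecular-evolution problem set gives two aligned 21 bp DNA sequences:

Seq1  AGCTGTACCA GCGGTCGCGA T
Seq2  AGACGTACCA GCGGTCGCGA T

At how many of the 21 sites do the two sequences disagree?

2

Mismatches occur at site 3 (C/A), site 4 (T/C).
That gives 2 mismatches out of 21 aligned sites, so the Hamming distance is 2.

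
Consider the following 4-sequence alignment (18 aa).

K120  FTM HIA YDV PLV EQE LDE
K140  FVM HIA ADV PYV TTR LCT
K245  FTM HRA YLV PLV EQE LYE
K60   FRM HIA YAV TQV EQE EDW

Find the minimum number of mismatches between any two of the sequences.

Pairwise Hamming distances:
  K120 vs K140: 8
  K120 vs K245: 3
  K120 vs K60: 6
  K140 vs K245: 10
  K140 vs K60: 11
  K245 vs K60: 8
The smallest is 3, between K120 and K245.

3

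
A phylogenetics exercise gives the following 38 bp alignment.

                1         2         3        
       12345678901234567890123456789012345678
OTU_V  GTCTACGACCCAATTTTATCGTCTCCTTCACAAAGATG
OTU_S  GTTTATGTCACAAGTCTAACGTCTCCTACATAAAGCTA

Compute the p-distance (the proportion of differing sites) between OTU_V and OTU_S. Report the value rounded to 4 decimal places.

The sequences differ at positions 3 (C/T), 6 (C/T), 8 (A/T), 10 (C/A), 14 (T/G), 16 (T/C), 19 (T/A), 28 (T/A), 31 (C/T), 36 (A/C), 38 (G/A).
There are 11 differences over 38 sites, so p = 11/38 = 0.2895.

0.2895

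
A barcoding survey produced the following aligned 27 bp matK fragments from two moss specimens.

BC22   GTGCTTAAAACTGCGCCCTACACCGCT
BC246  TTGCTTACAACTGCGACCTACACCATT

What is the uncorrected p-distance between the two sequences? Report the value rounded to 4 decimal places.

0.1852

Differing sites — 1:G/T; 8:A/C; 16:C/A; 25:G/A; 26:C/T.
There are 5 differences over 27 sites, so p = 5/27 = 0.1852.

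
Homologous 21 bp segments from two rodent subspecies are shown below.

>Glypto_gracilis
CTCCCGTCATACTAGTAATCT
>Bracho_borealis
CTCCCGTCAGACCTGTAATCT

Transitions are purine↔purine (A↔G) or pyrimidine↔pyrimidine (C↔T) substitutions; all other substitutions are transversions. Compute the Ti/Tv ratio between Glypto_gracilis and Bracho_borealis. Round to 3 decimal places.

Differing sites — 10:T/G (Tv); 13:T/C (Ti); 14:A/T (Tv).
Of the 3 differences, 1 transition and 2 transversions, so Ti/Tv = 1/2 = 0.500.

0.500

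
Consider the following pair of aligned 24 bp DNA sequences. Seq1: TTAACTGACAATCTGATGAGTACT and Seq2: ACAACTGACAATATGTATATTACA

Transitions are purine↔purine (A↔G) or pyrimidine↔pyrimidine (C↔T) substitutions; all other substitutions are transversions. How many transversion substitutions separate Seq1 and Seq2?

7

The sequences differ at positions 1 (T/A, transversion), 2 (T/C, transition), 13 (C/A, transversion), 16 (A/T, transversion), 17 (T/A, transversion), 18 (G/T, transversion), 20 (G/T, transversion), 24 (T/A, transversion).
Of the 8 differences, 1 transition and 7 transversions, so the answer is 7.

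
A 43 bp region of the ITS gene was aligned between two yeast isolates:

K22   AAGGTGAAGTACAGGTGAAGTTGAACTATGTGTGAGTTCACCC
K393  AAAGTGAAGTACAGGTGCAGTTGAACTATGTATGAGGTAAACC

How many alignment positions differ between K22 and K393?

Mismatches occur at site 3 (G→A), site 18 (A→C), site 32 (G→A), site 37 (T→G), site 39 (C→A), site 41 (C→A).
That gives 6 mismatches out of 43 aligned sites, so the Hamming distance is 6.

6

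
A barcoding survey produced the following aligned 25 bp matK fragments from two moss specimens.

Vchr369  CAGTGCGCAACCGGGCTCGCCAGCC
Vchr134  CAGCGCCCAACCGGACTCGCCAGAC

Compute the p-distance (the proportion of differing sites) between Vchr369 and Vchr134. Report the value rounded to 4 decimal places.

0.1600

Differing sites — 4:T/C; 7:G/C; 15:G/A; 24:C/A.
There are 4 differences over 25 sites, so p = 4/25 = 0.1600.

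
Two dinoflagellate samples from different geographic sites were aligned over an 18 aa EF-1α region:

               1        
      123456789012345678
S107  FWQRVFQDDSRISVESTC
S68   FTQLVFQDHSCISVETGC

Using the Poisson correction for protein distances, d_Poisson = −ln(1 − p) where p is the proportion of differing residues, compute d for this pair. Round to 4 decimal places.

Differing sites — 2:W/T; 4:R/L; 9:D/H; 11:R/C; 16:S/T; 17:T/G.
p = 6/18 = 0.333333.
d = −ln(1 − 0.333333) = −ln(0.666667) = 0.4055.

0.4055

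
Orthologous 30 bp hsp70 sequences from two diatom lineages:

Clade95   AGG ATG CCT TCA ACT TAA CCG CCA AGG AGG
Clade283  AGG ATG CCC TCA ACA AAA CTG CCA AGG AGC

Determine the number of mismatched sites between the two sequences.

5

The sequences differ at positions 9 (T/C), 15 (T/A), 16 (T/A), 20 (C/T), 30 (G/C).
That gives 5 mismatches out of 30 aligned sites, so the Hamming distance is 5.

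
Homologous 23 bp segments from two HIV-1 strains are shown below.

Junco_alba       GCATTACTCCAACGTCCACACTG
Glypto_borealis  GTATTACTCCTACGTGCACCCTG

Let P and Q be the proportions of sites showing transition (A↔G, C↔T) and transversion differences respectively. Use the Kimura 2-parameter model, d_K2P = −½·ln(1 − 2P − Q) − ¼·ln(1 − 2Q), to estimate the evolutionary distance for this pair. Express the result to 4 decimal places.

Differing sites — 2:C/T (Ti); 11:A/T (Tv); 16:C/G (Tv); 20:A/C (Tv).
Of the 4 differences, 1 transition and 3 transversions over 23 sites: P = 1/23 = 0.043478, Q = 3/23 = 0.130435.
d = −0.5·ln(0.782609) − 0.25·ln(0.739130) = −0.5·(-0.245122) − 0.25·(-0.302281) = 0.1981.

0.1981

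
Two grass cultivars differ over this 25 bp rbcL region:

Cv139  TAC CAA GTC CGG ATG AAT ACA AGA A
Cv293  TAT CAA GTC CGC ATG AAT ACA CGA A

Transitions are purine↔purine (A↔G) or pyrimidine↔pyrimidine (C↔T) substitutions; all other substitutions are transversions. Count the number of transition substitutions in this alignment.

1

Differing sites — 3:C/T (Ti); 12:G/C (Tv); 22:A/C (Tv).
Of the 3 differences, 1 transition and 2 transversions, so the answer is 1.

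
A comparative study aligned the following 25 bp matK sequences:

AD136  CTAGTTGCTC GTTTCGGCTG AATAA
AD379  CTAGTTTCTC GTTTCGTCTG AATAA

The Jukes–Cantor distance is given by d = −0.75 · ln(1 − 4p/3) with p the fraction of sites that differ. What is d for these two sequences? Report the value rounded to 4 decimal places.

0.0846

Differing sites — 7:G/T; 17:G/T.
p = 2/25 = 0.080000.
d = −0.75 · ln(1 − (4/3)·0.080000) = −0.75 · ln(0.893333) = −0.75 · (-0.112796) = 0.0846.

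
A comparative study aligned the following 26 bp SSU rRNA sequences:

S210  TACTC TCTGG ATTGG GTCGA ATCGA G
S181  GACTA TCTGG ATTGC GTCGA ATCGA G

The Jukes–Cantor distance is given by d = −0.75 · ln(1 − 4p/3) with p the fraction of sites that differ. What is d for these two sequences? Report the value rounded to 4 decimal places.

0.1253

The sequences differ at positions 1 (T/G), 5 (C/A), 15 (G/C).
p = 3/26 = 0.115385.
d = −0.75 · ln(1 − (4/3)·0.115385) = −0.75 · ln(0.846153) = −0.75 · (-0.167055) = 0.1253.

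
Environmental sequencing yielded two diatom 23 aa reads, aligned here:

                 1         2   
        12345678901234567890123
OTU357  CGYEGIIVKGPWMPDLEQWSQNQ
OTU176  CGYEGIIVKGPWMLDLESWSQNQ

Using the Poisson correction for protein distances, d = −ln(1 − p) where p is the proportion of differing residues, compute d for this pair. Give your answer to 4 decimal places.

0.0910

The sequences differ at positions 14 (P/L), 18 (Q/S).
p = 2/23 = 0.086957.
d = −ln(1 − 0.086957) = −ln(0.913043) = 0.0910.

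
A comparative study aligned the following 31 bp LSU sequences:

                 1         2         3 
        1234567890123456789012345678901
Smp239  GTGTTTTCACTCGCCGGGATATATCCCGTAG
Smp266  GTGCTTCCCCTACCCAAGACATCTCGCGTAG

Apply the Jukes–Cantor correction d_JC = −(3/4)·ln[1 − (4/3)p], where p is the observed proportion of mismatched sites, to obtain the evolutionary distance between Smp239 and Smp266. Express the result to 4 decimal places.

0.4217

Mismatches occur at site 4 (T↔C), site 7 (T↔C), site 9 (A↔C), site 12 (C↔A), site 13 (G↔C), site 16 (G↔A), site 17 (G↔A), site 20 (T↔C), site 23 (A↔C), site 26 (C↔G).
p = 10/31 = 0.322581.
d = −0.75 · ln(1 − (4/3)·0.322581) = −0.75 · ln(0.569892) = −0.75 · (-0.562308) = 0.4217.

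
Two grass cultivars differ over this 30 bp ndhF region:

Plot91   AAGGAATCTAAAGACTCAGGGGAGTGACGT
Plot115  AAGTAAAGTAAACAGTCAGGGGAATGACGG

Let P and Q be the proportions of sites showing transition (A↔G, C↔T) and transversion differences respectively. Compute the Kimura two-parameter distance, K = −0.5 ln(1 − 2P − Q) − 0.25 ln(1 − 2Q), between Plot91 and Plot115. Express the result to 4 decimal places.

0.2828

Mismatches occur at site 4 (G→T, transversion), site 7 (T→A, transversion), site 8 (C→G, transversion), site 13 (G→C, transversion), site 15 (C→G, transversion), site 24 (G→A, transition), site 30 (T→G, transversion).
Of the 7 differences, 1 transition and 6 transversions over 30 sites: P = 1/30 = 0.033333, Q = 6/30 = 0.200000.
d = −0.5·ln(0.733334) − 0.25·ln(0.600000) = −0.5·(-0.310154) − 0.25·(-0.510826) = 0.2828.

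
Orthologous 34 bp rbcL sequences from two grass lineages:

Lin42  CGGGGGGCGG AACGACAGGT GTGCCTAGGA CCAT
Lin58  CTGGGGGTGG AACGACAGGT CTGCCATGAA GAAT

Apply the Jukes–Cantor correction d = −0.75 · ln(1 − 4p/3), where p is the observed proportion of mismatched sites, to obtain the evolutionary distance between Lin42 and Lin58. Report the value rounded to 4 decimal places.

The sequences differ at positions 2 (G/T), 8 (C/T), 21 (G/C), 26 (T/A), 27 (A/T), 29 (G/A), 31 (C/G), 32 (C/A).
p = 8/34 = 0.235294.
d = −0.75 · ln(1 − (4/3)·0.235294) = −0.75 · ln(0.686275) = −0.75 · (-0.376477) = 0.2824.

0.2824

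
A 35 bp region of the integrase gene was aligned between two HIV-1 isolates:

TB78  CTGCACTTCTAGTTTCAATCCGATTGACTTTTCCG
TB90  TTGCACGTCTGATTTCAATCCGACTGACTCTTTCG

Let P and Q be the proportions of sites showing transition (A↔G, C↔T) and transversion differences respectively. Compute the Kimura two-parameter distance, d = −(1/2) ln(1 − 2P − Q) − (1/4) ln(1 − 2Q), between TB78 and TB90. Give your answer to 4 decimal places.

0.2469

The sequences differ at positions 1 (C/T, transition), 7 (T/G, transversion), 11 (A/G, transition), 12 (G/A, transition), 24 (T/C, transition), 30 (T/C, transition), 33 (C/T, transition).
Of the 7 differences, 6 transitions and 1 transversion over 35 sites: P = 6/35 = 0.171429, Q = 1/35 = 0.028571.
d = −0.5·ln(0.628571) − 0.25·ln(0.942858) = −0.5·(-0.464306) − 0.25·(-0.058840) = 0.2469.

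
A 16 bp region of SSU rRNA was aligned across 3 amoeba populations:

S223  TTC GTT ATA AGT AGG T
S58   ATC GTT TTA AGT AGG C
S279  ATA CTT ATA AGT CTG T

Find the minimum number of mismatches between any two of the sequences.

3

Pairwise Hamming distances:
  S223 vs S58: 3
  S223 vs S279: 5
  S58 vs S279: 6
The smallest is 3, between S223 and S58.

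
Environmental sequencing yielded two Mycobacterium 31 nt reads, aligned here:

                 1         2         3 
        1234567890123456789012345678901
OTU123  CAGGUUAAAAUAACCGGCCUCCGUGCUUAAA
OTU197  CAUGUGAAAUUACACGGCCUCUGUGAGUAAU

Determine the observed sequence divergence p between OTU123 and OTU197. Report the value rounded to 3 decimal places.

The sequences differ at positions 3 (G/U), 6 (U/G), 10 (A/U), 13 (A/C), 14 (C/A), 22 (C/U), 26 (C/A), 27 (U/G), 31 (A/U).
There are 9 differences over 31 sites, so p = 9/31 = 0.290.

0.290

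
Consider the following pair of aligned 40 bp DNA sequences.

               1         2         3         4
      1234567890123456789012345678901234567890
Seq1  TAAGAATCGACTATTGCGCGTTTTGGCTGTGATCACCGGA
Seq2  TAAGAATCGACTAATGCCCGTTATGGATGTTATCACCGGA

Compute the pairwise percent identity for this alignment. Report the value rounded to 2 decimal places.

The sequences differ at positions 14 (T/A), 18 (G/C), 23 (T/A), 27 (C/A), 31 (G/T).
35 of the 40 sites match, so the percent identity is 35/40 × 100 = 87.50%.

87.50%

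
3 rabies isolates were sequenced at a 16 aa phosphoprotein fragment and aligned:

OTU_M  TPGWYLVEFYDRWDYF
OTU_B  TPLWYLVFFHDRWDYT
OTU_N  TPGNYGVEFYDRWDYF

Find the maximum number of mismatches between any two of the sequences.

6

Pairwise Hamming distances:
  OTU_M vs OTU_B: 4
  OTU_M vs OTU_N: 2
  OTU_B vs OTU_N: 6
The largest is 6, between OTU_B and OTU_N.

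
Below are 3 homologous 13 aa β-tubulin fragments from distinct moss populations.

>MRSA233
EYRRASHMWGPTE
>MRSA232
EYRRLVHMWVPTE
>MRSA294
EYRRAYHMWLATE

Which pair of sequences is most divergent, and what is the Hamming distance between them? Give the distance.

Pairwise Hamming distances:
  MRSA233 vs MRSA232: 3
  MRSA233 vs MRSA294: 3
  MRSA232 vs MRSA294: 4
The largest is 4, between MRSA232 and MRSA294.

4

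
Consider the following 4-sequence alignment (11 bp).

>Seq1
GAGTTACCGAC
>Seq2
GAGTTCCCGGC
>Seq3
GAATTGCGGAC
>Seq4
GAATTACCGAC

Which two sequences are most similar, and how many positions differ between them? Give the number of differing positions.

1

Pairwise Hamming distances:
  Seq1 vs Seq2: 2
  Seq1 vs Seq3: 3
  Seq1 vs Seq4: 1
  Seq2 vs Seq3: 4
  Seq2 vs Seq4: 3
  Seq3 vs Seq4: 2
The smallest is 1, between Seq1 and Seq4.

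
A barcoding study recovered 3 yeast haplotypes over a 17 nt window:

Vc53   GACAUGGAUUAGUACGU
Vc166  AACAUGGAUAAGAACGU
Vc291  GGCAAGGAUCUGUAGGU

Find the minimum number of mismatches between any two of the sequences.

Pairwise Hamming distances:
  Vc53 vs Vc166: 3
  Vc53 vs Vc291: 5
  Vc166 vs Vc291: 7
The smallest is 3, between Vc53 and Vc166.

3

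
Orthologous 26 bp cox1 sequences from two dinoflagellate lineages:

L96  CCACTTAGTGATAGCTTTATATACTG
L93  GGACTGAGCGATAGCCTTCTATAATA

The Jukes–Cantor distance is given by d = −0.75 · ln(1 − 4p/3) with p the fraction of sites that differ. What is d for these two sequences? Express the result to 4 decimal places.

The sequences differ at positions 1 (C/G), 2 (C/G), 6 (T/G), 9 (T/C), 16 (T/C), 19 (A/C), 24 (C/A), 26 (G/A).
p = 8/26 = 0.307692.
d = −0.75 · ln(1 − (4/3)·0.307692) = −0.75 · ln(0.589744) = −0.75 · (-0.528067) = 0.3961.

0.3961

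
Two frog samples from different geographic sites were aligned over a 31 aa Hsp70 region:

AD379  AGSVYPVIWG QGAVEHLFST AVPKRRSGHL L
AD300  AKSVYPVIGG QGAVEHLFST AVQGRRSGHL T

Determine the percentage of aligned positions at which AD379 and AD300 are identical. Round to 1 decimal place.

Differing sites — 2:G/K; 9:W/G; 23:P/Q; 24:K/G; 31:L/T.
26 of the 31 sites match, so the percent identity is 26/31 × 100 = 83.9%.

83.9%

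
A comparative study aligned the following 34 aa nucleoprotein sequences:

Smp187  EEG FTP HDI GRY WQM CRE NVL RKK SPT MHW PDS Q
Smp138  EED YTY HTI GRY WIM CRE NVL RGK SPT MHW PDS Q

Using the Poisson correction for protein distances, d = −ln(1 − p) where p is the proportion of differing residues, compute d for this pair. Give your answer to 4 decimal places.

The sequences differ at positions 3 (G/D), 4 (F/Y), 6 (P/Y), 8 (D/T), 14 (Q/I), 23 (K/G).
p = 6/34 = 0.176471.
d = −ln(1 − 0.176471) = −ln(0.823529) = 0.1942.

0.1942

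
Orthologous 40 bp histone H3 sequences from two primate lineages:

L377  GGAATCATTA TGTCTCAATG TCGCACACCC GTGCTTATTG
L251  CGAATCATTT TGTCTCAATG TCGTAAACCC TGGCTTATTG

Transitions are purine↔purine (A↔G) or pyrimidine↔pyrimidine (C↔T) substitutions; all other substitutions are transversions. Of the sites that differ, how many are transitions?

Differing sites — 1:G/C (Tv); 10:A/T (Tv); 24:C/T (Ti); 26:C/A (Tv); 31:G/T (Tv); 32:T/G (Tv).
Of the 6 differences, 1 transition and 5 transversions, so the answer is 1.

1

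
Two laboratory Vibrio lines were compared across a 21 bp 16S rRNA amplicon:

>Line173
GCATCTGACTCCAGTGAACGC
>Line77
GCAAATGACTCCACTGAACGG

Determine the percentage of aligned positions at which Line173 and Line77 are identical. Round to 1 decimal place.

81.0%

Differing sites — 4:T/A; 5:C/A; 14:G/C; 21:C/G.
17 of the 21 sites match, so the percent identity is 17/21 × 100 = 81.0%.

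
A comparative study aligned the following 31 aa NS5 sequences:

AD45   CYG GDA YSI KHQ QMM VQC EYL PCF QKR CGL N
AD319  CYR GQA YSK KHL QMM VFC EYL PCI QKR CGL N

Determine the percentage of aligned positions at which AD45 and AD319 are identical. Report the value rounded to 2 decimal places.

80.65%

Differing sites — 3:G/R; 5:D/Q; 9:I/K; 12:Q/L; 17:Q/F; 24:F/I.
25 of the 31 sites match, so the percent identity is 25/31 × 100 = 80.65%.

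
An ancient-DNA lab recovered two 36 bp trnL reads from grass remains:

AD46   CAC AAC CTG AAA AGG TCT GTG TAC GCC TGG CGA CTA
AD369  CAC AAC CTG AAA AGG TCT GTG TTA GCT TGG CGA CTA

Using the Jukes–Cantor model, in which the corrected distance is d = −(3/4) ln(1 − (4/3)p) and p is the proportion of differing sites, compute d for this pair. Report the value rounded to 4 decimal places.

0.0883

Mismatches occur at site 23 (A↔T), site 24 (C↔A), site 27 (C↔T).
p = 3/36 = 0.083333.
d = −0.75 · ln(1 − (4/3)·0.083333) = −0.75 · ln(0.888889) = −0.75 · (-0.117783) = 0.0883.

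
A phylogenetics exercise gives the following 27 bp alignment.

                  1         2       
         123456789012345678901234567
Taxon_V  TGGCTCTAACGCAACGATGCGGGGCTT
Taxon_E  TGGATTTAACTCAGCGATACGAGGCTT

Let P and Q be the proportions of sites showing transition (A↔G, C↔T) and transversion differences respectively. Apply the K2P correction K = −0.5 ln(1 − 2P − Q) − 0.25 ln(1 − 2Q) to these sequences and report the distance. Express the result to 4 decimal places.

Differing sites — 4:C/A (Tv); 6:C/T (Ti); 11:G/T (Tv); 14:A/G (Ti); 19:G/A (Ti); 22:G/A (Ti).
Of the 6 differences, 4 transitions and 2 transversions over 27 sites: P = 4/27 = 0.148148, Q = 2/27 = 0.074074.
d = −0.5·ln(0.629630) − 0.25·ln(0.851852) = −0.5·(-0.462623) − 0.25·(-0.160342) = 0.2714.

0.2714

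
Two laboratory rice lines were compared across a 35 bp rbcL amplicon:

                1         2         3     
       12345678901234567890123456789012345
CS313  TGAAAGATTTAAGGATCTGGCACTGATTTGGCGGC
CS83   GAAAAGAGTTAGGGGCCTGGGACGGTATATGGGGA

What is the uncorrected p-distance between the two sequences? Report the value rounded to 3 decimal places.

Differing sites — 1:T/G; 2:G/A; 8:T/G; 12:A/G; 15:A/G; 16:T/C; 21:C/G; 24:T/G; 26:A/T; 27:T/A; 29:T/A; 30:G/T; 32:C/G; 35:C/A.
There are 14 differences over 35 sites, so p = 14/35 = 0.400.

0.400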